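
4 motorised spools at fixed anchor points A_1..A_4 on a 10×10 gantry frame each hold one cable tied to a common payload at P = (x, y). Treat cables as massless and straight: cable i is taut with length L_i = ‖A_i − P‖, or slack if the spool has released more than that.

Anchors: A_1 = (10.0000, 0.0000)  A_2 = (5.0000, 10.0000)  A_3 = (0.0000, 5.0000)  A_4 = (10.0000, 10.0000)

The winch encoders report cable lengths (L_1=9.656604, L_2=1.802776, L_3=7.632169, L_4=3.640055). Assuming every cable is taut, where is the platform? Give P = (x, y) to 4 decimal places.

(6.5000, 9.0000)

each cable: (A_i−P)·(A_i−P) = L_i²; let q_i = ‖A_i‖²−L_i²
q_1 = 100.0000+0.0000−93.2500 = 6.7500
row 1: 10.0000x − 20.0000y = -115.0000  (q_2=121.7500)
row 2: 20.0000x − 10.0000y = 40.0000  (q_3=-33.2500)
row 3: 0.0000x − 20.0000y = -180.0000  (q_4=186.7500)
Cramer on rows 1–2 → x = 6.5000, y = 9.0000
check cable 4: ‖A_4−P‖² = 13.2500 ≈ L_4² = 13.2500 ✓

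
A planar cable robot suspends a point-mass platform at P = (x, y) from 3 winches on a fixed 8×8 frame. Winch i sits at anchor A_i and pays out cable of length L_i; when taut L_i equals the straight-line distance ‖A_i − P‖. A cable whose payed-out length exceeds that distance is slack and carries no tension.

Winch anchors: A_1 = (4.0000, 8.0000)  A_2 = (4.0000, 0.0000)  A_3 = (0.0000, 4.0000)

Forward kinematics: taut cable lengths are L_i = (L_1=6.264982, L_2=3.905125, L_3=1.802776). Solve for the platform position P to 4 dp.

circle eqns → linear via eq_j − eq_1; set k_j = A_j·A_j − L_j²
k_1 = 16.0000+64.0000−39.2500 = 40.7500
0.0000·x + 16.0000·y = k_1−k_2 = 40.0000
8.0000·x + 8.0000·y = k_1−k_3 = 28.0000
solve first two rows → x=1.0000, y=2.5000

(1.0000, 2.5000)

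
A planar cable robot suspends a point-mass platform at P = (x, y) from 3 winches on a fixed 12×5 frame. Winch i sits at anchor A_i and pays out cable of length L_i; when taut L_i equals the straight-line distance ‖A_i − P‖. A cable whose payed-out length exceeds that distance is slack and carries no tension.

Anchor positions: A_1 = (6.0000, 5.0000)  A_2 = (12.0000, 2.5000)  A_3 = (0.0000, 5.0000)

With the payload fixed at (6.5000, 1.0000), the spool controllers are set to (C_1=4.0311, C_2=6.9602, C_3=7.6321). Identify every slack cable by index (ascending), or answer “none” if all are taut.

cable 1: √((-0.5000)²+(4.0000)²)=4.0311, C_1=4.0311: taut
cable 2: √((5.5000)²+(1.5000)²)=5.7009, C_2=6.9602: slack
cable 3: √((-6.5000)²+(4.0000)²)=7.6322, C_3=7.6321: taut

2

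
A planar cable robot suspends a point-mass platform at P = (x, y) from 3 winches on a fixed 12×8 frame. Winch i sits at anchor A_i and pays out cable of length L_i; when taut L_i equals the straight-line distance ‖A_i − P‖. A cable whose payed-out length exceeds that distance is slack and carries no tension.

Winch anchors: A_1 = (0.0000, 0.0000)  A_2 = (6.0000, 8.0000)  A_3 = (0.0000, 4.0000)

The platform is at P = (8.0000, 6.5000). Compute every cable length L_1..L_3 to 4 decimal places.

cable 1: Δx=-8.0000, Δy=-6.5000; L_1 = √(Δx²+Δy²) = 10.3078
cable 2: Δx=-2.0000, Δy=1.5000; L_2 = √(Δx²+Δy²) = 2.5000
cable 3: Δx=-8.0000, Δy=-2.5000; L_3 = √(Δx²+Δy²) = 8.3815

(10.3078, 2.5000, 8.3815)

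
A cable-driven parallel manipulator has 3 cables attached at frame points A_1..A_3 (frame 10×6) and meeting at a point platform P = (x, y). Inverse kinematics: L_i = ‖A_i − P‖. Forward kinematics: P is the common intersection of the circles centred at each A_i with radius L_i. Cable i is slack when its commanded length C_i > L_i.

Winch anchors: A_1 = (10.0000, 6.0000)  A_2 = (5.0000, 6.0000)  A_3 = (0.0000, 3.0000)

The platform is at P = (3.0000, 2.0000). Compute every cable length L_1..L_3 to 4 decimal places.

L_1 = √((10.0000−3.0000)² + (6.0000−2.0000)²) = 8.0623
L_2 = √((5.0000−3.0000)² + (6.0000−2.0000)²) = 4.4721
L_3 = √((0.0000−3.0000)² + (3.0000−2.0000)²) = 3.1623

(8.0623, 4.4721, 3.1623)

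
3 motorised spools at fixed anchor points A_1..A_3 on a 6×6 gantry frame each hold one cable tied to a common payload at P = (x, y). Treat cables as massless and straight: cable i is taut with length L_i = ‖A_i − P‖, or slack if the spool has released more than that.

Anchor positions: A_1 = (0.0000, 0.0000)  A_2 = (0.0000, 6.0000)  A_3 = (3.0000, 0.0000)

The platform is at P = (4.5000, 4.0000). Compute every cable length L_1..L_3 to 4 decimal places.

L_1: Δ = A_1−P = (-4.5000, -4.0000) → ‖Δ‖ = √36.2500 = 6.0208
L_2: Δ = A_2−P = (-4.5000, 2.0000) → ‖Δ‖ = √24.2500 = 4.9244
L_3: Δ = A_3−P = (-1.5000, -4.0000) → ‖Δ‖ = √18.2500 = 4.2720

(6.0208, 4.9244, 4.2720)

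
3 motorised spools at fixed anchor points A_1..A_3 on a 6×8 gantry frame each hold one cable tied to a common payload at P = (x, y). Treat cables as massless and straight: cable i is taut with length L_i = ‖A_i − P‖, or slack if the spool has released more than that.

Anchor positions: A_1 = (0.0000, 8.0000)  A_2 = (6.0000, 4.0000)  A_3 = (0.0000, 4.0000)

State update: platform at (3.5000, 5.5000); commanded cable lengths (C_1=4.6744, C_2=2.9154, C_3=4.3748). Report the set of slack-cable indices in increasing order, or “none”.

1, 3

cable 1: √((-3.5000)²+(2.5000)²)=4.3012, C_1=4.6744: slack
cable 2: √((2.5000)²+(-1.5000)²)=2.9155, C_2=2.9154: taut
cable 3: √((-3.5000)²+(-1.5000)²)=3.8079, C_3=4.3748: slack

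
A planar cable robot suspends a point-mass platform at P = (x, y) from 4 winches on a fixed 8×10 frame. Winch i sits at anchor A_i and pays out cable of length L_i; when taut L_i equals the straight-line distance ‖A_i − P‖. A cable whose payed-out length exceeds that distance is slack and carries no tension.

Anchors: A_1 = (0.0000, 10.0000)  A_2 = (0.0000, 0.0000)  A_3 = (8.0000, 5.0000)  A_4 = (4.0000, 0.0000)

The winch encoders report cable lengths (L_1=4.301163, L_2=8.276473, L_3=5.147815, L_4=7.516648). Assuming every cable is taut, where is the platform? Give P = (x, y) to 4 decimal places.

(3.5000, 7.5000)

each cable: (A_i−P)·(A_i−P) = L_i²; let q_i = ‖A_i‖²−L_i²
q_1 = 0.0000+100.0000−18.5000 = 81.5000
row 1: 0.0000x + 20.0000y = 150.0000  (q_2=-68.5000)
row 2: -16.0000x + 10.0000y = 19.0000  (q_3=62.5000)
row 3: -8.0000x + 20.0000y = 122.0000  (q_4=-40.5000)
Cramer on rows 1–2 → x = 3.5000, y = 7.5000
check cable 4: ‖A_4−P‖² = 56.5000 ≈ L_4² = 56.5000 ✓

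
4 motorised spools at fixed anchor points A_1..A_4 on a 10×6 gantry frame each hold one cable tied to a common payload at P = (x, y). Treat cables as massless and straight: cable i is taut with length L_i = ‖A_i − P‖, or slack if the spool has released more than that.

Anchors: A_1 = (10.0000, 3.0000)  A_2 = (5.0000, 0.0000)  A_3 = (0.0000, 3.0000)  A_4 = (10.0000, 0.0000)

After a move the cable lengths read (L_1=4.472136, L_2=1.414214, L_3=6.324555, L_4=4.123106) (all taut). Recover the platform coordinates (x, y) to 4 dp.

each cable: (A_i−P)·(A_i−P) = L_i²; let q_i = ‖A_i‖²−L_i²
q_1 = 100.0000+9.0000−20.0000 = 89.0000
row 1: 10.0000x + 6.0000y = 66.0000  (q_2=23.0000)
row 2: 20.0000x + 0.0000y = 120.0000  (q_3=-31.0000)
row 3: 0.0000x + 6.0000y = 6.0000  (q_4=83.0000)
Cramer on rows 1–2 → x = 6.0000, y = 1.0000
check cable 4: ‖A_4−P‖² = 17.0000 ≈ L_4² = 17.0000 ✓

(6.0000, 1.0000)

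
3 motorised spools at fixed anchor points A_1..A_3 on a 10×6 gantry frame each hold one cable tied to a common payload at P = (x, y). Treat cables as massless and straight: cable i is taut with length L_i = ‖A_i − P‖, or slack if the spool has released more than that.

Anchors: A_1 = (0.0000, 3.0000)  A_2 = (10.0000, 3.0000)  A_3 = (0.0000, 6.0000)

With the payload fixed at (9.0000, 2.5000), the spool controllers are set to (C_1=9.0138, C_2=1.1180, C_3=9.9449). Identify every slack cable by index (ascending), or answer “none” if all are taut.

cable 1: √((-9.0000)²+(0.5000)²)=9.0139, C_1=9.0138: taut
cable 2: √((1.0000)²+(0.5000)²)=1.1180, C_2=1.1180: taut
cable 3: √((-9.0000)²+(3.5000)²)=9.6566, C_3=9.9449: slack

3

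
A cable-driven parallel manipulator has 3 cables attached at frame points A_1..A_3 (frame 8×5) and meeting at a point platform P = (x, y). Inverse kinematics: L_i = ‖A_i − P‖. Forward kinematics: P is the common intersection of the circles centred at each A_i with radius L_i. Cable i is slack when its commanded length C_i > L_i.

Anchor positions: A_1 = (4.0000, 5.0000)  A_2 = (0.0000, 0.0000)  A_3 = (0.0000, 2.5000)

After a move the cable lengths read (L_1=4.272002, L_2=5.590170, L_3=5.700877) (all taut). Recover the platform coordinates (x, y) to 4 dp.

(5.5000, 1.0000)

each cable: (A_i−P)·(A_i−P) = L_i²; let c_i = ‖A_i‖²−L_i²
c_1 = 16.0000+25.0000−18.2500 = 22.7500
row 1: 8.0000x + 10.0000y = 54.0000  (c_2=-31.2500)
row 2: 8.0000x + 5.0000y = 49.0000  (c_3=-26.2500)
Cramer on rows 1–2 → x = 5.5000, y = 1.0000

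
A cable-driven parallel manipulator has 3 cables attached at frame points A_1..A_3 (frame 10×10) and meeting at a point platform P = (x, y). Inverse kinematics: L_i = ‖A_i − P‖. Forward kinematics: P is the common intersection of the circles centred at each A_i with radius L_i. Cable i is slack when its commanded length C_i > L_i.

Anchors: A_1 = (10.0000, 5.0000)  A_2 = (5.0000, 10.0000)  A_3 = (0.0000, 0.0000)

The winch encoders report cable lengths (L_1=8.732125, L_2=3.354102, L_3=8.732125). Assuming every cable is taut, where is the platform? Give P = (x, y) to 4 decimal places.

circle eqns → linear via eq_j − eq_1; set q_j = A_j·A_j − L_j²
q_1 = 100.0000+25.0000−76.2500 = 48.7500
10.0000·x − 10.0000·y = q_1−q_2 = -65.0000
20.0000·x + 10.0000·y = q_1−q_3 = 125.0000
solve first two rows → x=2.0000, y=8.5000

(2.0000, 8.5000)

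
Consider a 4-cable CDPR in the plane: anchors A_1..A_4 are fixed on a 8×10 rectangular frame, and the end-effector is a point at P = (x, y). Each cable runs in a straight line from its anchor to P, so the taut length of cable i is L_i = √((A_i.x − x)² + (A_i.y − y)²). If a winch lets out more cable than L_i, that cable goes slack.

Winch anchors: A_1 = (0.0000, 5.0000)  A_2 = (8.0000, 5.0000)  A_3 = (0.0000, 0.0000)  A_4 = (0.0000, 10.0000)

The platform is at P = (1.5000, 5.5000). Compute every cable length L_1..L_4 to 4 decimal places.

(1.5811, 6.5192, 5.7009, 4.7434)

L_1 = √((0.0000−1.5000)² + (5.0000−5.5000)²) = 1.5811
L_2 = √((8.0000−1.5000)² + (5.0000−5.5000)²) = 6.5192
L_3 = √((0.0000−1.5000)² + (0.0000−5.5000)²) = 5.7009
L_4 = √((0.0000−1.5000)² + (10.0000−5.5000)²) = 4.7434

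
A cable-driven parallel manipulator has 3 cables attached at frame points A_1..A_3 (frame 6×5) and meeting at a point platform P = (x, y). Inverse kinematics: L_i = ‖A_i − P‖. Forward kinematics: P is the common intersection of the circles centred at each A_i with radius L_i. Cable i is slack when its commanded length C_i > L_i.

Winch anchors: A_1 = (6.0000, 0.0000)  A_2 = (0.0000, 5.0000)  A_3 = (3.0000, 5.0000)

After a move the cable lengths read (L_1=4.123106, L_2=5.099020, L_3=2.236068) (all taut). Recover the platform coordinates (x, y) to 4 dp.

(5.0000, 4.0000)

circle eqns → linear via eq_j − eq_1; set q_j = A_j·A_j − L_j²
q_1 = 36.0000+0.0000−17.0000 = 19.0000
12.0000·x − 10.0000·y = q_1−q_2 = 20.0000
6.0000·x − 10.0000·y = q_1−q_3 = -10.0000
solve first two rows → x=5.0000, y=4.0000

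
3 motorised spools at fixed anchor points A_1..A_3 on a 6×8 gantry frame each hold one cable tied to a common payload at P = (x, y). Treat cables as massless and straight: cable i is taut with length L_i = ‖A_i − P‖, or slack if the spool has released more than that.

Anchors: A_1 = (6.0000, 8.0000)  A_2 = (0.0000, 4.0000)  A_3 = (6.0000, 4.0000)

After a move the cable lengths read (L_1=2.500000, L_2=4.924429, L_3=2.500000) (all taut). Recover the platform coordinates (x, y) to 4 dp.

expand ‖A_i−P‖²=L_i² and subtract eq 1 (c_i ≔ ‖A_i‖²−L_i²)
c_1 = 36.0000+64.0000−6.2500 = 93.7500
eq1−eq2 → [12.0000  8.0000]·P = 102.0000
eq1−eq3 → [0.0000  8.0000]·P = 48.0000
2×2 solve → P = (4.5000, 6.0000)

(4.5000, 6.0000)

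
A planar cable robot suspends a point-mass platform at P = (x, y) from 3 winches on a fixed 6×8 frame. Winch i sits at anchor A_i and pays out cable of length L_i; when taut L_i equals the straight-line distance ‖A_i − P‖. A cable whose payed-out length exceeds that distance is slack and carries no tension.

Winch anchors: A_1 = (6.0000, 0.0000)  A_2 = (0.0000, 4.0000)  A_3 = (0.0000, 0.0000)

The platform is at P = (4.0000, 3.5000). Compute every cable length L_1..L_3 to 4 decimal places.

L_1 = √((6.0000−4.0000)² + (0.0000−3.5000)²) = 4.0311
L_2 = √((0.0000−4.0000)² + (4.0000−3.5000)²) = 4.0311
L_3 = √((0.0000−4.0000)² + (0.0000−3.5000)²) = 5.3151

(4.0311, 4.0311, 5.3151)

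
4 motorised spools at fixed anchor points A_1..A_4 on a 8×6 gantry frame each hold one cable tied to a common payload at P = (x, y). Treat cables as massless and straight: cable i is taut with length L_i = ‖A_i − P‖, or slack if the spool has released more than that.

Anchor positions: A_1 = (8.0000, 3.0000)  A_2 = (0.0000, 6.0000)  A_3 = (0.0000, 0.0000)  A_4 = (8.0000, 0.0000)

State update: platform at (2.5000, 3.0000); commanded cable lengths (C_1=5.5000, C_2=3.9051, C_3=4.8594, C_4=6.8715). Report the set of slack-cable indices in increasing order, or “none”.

3, 4

i=1: geometric 5.5000 vs commanded 5.5000 ⇒ taut
i=2: geometric 3.9051 vs commanded 3.9051 ⇒ taut
i=3: geometric 3.9051 vs commanded 4.8594 ⇒ slack
i=4: geometric 6.2650 vs commanded 6.8715 ⇒ slack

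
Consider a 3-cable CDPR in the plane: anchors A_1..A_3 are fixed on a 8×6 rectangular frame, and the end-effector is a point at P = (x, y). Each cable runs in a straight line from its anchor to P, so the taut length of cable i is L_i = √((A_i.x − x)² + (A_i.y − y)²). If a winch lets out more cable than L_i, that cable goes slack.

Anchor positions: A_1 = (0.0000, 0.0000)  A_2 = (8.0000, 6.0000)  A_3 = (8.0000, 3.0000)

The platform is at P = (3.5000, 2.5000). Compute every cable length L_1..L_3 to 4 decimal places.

(4.3012, 5.7009, 4.5277)

cable 1: Δx=-3.5000, Δy=-2.5000; L_1 = √(Δx²+Δy²) = 4.3012
cable 2: Δx=4.5000, Δy=3.5000; L_2 = √(Δx²+Δy²) = 5.7009
cable 3: Δx=4.5000, Δy=0.5000; L_3 = √(Δx²+Δy²) = 4.5277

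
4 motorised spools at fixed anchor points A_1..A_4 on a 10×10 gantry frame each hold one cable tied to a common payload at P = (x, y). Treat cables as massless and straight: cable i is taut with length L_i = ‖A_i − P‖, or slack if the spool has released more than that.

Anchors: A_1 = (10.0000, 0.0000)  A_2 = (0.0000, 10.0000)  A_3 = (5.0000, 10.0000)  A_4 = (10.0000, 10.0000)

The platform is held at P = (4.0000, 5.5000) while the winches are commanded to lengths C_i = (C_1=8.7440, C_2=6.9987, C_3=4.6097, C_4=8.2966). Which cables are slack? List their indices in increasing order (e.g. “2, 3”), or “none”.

cable 1: √((6.0000)²+(-5.5000)²)=8.1394, C_1=8.7440: slack
cable 2: √((-4.0000)²+(4.5000)²)=6.0208, C_2=6.9987: slack
cable 3: √((1.0000)²+(4.5000)²)=4.6098, C_3=4.6097: taut
cable 4: √((6.0000)²+(4.5000)²)=7.5000, C_4=8.2966: slack

1, 2, 4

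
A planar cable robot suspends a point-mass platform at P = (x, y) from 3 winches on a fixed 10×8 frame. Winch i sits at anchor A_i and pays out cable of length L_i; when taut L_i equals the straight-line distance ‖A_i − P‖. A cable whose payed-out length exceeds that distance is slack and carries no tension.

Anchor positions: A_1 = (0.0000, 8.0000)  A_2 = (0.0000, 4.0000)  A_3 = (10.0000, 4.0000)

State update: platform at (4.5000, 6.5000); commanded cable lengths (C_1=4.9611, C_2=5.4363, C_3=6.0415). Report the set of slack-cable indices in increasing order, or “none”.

1, 2

cable 1: L_1 = ‖A_1−P‖ = 4.7434;  C_1 = 4.9611 → slack
cable 2: L_2 = ‖A_2−P‖ = 5.1478;  C_2 = 5.4363 → slack
cable 3: L_3 = ‖A_3−P‖ = 6.0415;  C_3 = 6.0415 → taut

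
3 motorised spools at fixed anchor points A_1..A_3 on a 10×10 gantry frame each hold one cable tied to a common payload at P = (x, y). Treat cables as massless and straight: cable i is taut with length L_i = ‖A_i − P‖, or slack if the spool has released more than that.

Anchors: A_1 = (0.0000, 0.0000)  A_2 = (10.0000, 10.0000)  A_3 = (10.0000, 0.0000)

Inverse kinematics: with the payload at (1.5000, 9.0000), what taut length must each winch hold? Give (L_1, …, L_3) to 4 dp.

L_1 = √((0.0000−1.5000)² + (0.0000−9.0000)²) = 9.1241
L_2 = √((10.0000−1.5000)² + (10.0000−9.0000)²) = 8.5586
L_3 = √((10.0000−1.5000)² + (0.0000−9.0000)²) = 12.3794

(9.1241, 8.5586, 12.3794)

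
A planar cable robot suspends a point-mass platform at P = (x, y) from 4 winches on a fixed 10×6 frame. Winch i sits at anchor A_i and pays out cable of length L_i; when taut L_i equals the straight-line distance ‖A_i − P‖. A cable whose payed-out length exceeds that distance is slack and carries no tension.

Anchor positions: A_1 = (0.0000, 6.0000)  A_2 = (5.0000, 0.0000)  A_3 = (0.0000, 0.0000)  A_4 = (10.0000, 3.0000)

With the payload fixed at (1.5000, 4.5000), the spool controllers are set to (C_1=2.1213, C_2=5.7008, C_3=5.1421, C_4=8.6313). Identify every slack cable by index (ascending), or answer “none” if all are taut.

3

cable 1: L_1 = ‖A_1−P‖ = 2.1213;  C_1 = 2.1213 → taut
cable 2: L_2 = ‖A_2−P‖ = 5.7009;  C_2 = 5.7008 → taut
cable 3: L_3 = ‖A_3−P‖ = 4.7434;  C_3 = 5.1421 → slack
cable 4: L_4 = ‖A_4−P‖ = 8.6313;  C_4 = 8.6313 → taut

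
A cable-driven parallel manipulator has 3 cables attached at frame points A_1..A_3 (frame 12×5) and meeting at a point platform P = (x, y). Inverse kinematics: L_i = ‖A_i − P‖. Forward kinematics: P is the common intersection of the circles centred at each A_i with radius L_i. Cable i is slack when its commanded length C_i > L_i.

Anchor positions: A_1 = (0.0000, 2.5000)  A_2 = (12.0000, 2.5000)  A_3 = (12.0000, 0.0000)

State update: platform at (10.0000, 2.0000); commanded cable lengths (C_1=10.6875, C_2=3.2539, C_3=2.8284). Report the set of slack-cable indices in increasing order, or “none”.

1, 2

cable 1: √((-10.0000)²+(0.5000)²)=10.0125, C_1=10.6875: slack
cable 2: √((2.0000)²+(0.5000)²)=2.0616, C_2=3.2539: slack
cable 3: √((2.0000)²+(-2.0000)²)=2.8284, C_3=2.8284: taut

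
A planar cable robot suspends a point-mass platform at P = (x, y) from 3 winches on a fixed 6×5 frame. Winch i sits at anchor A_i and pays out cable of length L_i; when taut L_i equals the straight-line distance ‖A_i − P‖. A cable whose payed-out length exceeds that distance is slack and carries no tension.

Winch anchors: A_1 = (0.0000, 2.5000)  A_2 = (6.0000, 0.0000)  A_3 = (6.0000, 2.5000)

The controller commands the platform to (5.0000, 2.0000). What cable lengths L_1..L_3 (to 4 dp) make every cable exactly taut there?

(5.0249, 2.2361, 1.1180)

L_1 = √((0.0000−5.0000)² + (2.5000−2.0000)²) = 5.0249
L_2 = √((6.0000−5.0000)² + (0.0000−2.0000)²) = 2.2361
L_3 = √((6.0000−5.0000)² + (2.5000−2.0000)²) = 1.1180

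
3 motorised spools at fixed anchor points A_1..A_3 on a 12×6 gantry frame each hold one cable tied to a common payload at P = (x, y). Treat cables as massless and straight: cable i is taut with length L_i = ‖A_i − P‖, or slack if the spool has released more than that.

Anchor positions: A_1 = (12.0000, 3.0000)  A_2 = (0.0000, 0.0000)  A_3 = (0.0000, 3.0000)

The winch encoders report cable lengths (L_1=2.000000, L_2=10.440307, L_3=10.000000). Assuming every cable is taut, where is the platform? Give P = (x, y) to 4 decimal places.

each cable: (A_i−P)·(A_i−P) = L_i²; let q_i = ‖A_i‖²−L_i²
q_1 = 144.0000+9.0000−4.0000 = 149.0000
row 1: 24.0000x + 6.0000y = 258.0000  (q_2=-109.0000)
row 2: 24.0000x + 0.0000y = 240.0000  (q_3=-91.0000)
Cramer on rows 1–2 → x = 10.0000, y = 3.0000

(10.0000, 3.0000)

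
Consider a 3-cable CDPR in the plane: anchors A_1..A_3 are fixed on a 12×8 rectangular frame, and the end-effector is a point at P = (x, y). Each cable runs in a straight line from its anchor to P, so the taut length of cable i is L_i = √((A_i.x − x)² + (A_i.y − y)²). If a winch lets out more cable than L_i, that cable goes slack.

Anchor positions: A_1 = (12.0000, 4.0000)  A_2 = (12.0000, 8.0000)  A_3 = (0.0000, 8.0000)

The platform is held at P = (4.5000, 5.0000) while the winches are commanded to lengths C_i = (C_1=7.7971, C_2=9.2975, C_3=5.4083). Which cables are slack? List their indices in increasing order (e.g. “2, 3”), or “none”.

cable 1: L_1 = ‖A_1−P‖ = 7.5664;  C_1 = 7.7971 → slack
cable 2: L_2 = ‖A_2−P‖ = 8.0777;  C_2 = 9.2975 → slack
cable 3: L_3 = ‖A_3−P‖ = 5.4083;  C_3 = 5.4083 → taut

1, 2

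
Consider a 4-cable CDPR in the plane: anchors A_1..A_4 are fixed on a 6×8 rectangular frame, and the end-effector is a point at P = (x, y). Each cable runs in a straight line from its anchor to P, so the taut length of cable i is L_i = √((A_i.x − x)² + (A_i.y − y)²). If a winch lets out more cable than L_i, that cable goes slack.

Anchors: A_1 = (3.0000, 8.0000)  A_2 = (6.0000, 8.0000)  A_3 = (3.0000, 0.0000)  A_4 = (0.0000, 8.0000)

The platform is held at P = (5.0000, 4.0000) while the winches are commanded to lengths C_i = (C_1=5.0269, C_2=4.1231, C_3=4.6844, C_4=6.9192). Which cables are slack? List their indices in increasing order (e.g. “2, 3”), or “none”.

1, 3, 4

cable 1: L_1 = ‖A_1−P‖ = 4.4721;  C_1 = 5.0269 → slack
cable 2: L_2 = ‖A_2−P‖ = 4.1231;  C_2 = 4.1231 → taut
cable 3: L_3 = ‖A_3−P‖ = 4.4721;  C_3 = 4.6844 → slack
cable 4: L_4 = ‖A_4−P‖ = 6.4031;  C_4 = 6.9192 → slack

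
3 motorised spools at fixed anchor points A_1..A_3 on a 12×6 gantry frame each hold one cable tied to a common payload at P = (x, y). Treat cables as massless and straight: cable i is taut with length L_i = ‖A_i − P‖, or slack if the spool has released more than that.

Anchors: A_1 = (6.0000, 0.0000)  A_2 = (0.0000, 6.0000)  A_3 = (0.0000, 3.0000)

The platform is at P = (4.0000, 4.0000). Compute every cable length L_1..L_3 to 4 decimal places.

cable 1: Δx=2.0000, Δy=-4.0000; L_1 = √(Δx²+Δy²) = 4.4721
cable 2: Δx=-4.0000, Δy=2.0000; L_2 = √(Δx²+Δy²) = 4.4721
cable 3: Δx=-4.0000, Δy=-1.0000; L_3 = √(Δx²+Δy²) = 4.1231

(4.4721, 4.4721, 4.1231)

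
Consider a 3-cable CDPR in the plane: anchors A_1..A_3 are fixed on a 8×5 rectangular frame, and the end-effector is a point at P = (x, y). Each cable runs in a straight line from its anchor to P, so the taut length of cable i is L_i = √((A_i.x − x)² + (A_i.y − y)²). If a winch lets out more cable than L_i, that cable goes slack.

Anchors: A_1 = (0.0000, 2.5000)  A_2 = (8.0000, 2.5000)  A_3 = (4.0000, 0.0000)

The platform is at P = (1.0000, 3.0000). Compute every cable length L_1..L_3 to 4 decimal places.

(1.1180, 7.0178, 4.2426)

L_1 = √((0.0000−1.0000)² + (2.5000−3.0000)²) = 1.1180
L_2 = √((8.0000−1.0000)² + (2.5000−3.0000)²) = 7.0178
L_3 = √((4.0000−1.0000)² + (0.0000−3.0000)²) = 4.2426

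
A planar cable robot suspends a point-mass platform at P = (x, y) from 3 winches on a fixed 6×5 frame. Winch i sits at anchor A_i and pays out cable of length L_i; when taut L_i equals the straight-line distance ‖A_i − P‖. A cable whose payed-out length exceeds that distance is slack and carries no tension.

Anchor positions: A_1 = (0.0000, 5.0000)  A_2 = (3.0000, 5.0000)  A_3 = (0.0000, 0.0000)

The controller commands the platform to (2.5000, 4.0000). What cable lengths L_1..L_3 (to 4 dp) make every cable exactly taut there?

(2.6926, 1.1180, 4.7170)

cable 1: Δx=-2.5000, Δy=1.0000; L_1 = √(Δx²+Δy²) = 2.6926
cable 2: Δx=0.5000, Δy=1.0000; L_2 = √(Δx²+Δy²) = 1.1180
cable 3: Δx=-2.5000, Δy=-4.0000; L_3 = √(Δx²+Δy²) = 4.7170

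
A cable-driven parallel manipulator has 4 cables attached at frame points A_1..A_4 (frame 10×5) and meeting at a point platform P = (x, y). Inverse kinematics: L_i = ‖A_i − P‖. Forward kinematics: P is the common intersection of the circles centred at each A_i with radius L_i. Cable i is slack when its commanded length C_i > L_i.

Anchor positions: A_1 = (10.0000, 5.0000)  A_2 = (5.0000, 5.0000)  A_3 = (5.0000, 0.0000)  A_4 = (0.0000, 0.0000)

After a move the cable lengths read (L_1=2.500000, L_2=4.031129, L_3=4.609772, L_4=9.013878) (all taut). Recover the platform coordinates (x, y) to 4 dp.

(8.5000, 3.0000)

circle eqns → linear via eq_j − eq_1; set q_j = A_j·A_j − L_j²
q_1 = 100.0000+25.0000−6.2500 = 118.7500
10.0000·x + 0.0000·y = q_1−q_2 = 85.0000
10.0000·x + 10.0000·y = q_1−q_3 = 115.0000
20.0000·x + 10.0000·y = q_1−q_4 = 200.0000
solve first two rows → x=8.5000, y=3.0000
check cable 4: ‖A_4−P‖² = 81.2500 ≈ L_4² = 81.2500 ✓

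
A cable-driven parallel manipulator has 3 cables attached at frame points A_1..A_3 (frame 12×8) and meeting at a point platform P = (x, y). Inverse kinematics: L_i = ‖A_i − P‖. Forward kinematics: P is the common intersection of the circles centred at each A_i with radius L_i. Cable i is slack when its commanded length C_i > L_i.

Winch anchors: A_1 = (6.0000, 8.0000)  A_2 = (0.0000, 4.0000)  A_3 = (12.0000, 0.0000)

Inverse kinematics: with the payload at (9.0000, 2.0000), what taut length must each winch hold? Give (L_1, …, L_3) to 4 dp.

(6.7082, 9.2195, 3.6056)

cable 1: Δx=-3.0000, Δy=6.0000; L_1 = √(Δx²+Δy²) = 6.7082
cable 2: Δx=-9.0000, Δy=2.0000; L_2 = √(Δx²+Δy²) = 9.2195
cable 3: Δx=3.0000, Δy=-2.0000; L_3 = √(Δx²+Δy²) = 3.6056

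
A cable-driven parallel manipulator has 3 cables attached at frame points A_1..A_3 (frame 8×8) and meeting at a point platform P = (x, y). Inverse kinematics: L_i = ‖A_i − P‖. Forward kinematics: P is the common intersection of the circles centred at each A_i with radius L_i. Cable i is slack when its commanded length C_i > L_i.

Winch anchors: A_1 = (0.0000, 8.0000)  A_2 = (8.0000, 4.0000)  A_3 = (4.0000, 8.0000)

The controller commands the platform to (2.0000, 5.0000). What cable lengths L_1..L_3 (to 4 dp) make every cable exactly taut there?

L_1 = √((0.0000−2.0000)² + (8.0000−5.0000)²) = 3.6056
L_2 = √((8.0000−2.0000)² + (4.0000−5.0000)²) = 6.0828
L_3 = √((4.0000−2.0000)² + (8.0000−5.0000)²) = 3.6056

(3.6056, 6.0828, 3.6056)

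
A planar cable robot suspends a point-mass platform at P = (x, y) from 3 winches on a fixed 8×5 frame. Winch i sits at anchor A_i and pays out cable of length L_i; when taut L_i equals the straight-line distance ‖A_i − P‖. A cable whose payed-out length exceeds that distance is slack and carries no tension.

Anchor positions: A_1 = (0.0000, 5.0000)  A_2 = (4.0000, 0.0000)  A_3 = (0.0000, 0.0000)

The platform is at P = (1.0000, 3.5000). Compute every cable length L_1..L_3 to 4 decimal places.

L_1: Δ = A_1−P = (-1.0000, 1.5000) → ‖Δ‖ = √3.2500 = 1.8028
L_2: Δ = A_2−P = (3.0000, -3.5000) → ‖Δ‖ = √21.2500 = 4.6098
L_3: Δ = A_3−P = (-1.0000, -3.5000) → ‖Δ‖ = √13.2500 = 3.6401

(1.8028, 4.6098, 3.6401)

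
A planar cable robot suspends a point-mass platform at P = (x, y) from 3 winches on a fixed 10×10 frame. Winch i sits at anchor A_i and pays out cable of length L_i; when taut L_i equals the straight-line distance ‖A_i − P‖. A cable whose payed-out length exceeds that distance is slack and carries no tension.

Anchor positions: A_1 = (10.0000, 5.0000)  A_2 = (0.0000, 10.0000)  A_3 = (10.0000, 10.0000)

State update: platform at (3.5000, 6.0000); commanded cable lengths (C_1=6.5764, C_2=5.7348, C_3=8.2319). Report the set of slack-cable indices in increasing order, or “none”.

2, 3

cable 1: L_1 = ‖A_1−P‖ = 6.5765;  C_1 = 6.5764 → taut
cable 2: L_2 = ‖A_2−P‖ = 5.3151;  C_2 = 5.7348 → slack
cable 3: L_3 = ‖A_3−P‖ = 7.6322;  C_3 = 8.2319 → slack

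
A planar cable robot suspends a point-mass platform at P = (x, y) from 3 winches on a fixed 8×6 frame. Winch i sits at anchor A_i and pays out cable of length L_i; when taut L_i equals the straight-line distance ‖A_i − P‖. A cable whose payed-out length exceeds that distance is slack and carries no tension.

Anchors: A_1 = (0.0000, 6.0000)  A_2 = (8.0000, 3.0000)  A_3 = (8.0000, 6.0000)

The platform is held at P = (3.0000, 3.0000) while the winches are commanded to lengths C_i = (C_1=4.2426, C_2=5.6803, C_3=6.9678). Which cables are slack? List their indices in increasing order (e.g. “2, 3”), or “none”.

2, 3

cable 1: L_1 = ‖A_1−P‖ = 4.2426;  C_1 = 4.2426 → taut
cable 2: L_2 = ‖A_2−P‖ = 5.0000;  C_2 = 5.6803 → slack
cable 3: L_3 = ‖A_3−P‖ = 5.8310;  C_3 = 6.9678 → slack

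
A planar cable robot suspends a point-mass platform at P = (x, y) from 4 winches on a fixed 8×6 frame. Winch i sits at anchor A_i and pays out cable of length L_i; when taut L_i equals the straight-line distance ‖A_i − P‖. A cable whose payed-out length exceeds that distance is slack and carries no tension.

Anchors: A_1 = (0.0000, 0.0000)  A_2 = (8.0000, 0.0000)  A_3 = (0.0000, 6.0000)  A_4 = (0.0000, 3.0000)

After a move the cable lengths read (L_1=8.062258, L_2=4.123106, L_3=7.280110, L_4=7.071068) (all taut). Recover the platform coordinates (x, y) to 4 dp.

circle eqns → linear via eq_j − eq_1; set c_j = A_j·A_j − L_j²
c_1 = 0.0000+0.0000−65.0000 = -65.0000
-16.0000·x + 0.0000·y = c_1−c_2 = -112.0000
0.0000·x − 12.0000·y = c_1−c_3 = -48.0000
0.0000·x − 6.0000·y = c_1−c_4 = -24.0000
solve first two rows → x=7.0000, y=4.0000
check cable 4: ‖A_4−P‖² = 50.0000 ≈ L_4² = 50.0000 ✓

(7.0000, 4.0000)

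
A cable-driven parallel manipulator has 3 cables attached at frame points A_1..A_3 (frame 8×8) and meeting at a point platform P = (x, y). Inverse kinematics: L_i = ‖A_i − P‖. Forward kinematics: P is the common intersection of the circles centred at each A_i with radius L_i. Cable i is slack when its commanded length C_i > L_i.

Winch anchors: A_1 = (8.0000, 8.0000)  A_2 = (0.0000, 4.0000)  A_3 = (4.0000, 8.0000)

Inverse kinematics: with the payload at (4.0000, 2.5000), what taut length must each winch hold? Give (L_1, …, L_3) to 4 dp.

L_1 = √((8.0000−4.0000)² + (8.0000−2.5000)²) = 6.8007
L_2 = √((0.0000−4.0000)² + (4.0000−2.5000)²) = 4.2720
L_3 = √((4.0000−4.0000)² + (8.0000−2.5000)²) = 5.5000

(6.8007, 4.2720, 5.5000)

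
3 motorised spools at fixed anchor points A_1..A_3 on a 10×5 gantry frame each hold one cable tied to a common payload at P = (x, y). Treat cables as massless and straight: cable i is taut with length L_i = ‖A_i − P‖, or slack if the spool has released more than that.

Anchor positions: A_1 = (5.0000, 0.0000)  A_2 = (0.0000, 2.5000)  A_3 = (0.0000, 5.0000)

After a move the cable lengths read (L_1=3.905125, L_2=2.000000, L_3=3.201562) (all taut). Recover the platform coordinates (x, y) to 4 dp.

expand ‖A_i−P‖²=L_i² and subtract eq 1 (k_i ≔ ‖A_i‖²−L_i²)
k_1 = 25.0000+0.0000−15.2500 = 9.7500
eq1−eq2 → [10.0000  -5.0000]·P = 7.5000
eq1−eq3 → [10.0000  -10.0000]·P = -5.0000
2×2 solve → P = (2.0000, 2.5000)

(2.0000, 2.5000)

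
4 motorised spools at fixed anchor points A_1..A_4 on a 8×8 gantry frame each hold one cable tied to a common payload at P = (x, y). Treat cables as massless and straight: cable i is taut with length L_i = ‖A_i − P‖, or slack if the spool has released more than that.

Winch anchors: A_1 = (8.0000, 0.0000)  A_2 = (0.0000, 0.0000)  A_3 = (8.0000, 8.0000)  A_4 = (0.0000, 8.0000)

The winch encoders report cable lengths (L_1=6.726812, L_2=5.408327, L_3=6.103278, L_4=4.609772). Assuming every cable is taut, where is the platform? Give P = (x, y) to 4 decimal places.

circle eqns → linear via eq_j − eq_1; set c_j = A_j·A_j − L_j²
c_1 = 64.0000+0.0000−45.2500 = 18.7500
16.0000·x + 0.0000·y = c_1−c_2 = 48.0000
0.0000·x − 16.0000·y = c_1−c_3 = -72.0000
16.0000·x − 16.0000·y = c_1−c_4 = -24.0000
solve first two rows → x=3.0000, y=4.5000
check cable 4: ‖A_4−P‖² = 21.2500 ≈ L_4² = 21.2500 ✓

(3.0000, 4.5000)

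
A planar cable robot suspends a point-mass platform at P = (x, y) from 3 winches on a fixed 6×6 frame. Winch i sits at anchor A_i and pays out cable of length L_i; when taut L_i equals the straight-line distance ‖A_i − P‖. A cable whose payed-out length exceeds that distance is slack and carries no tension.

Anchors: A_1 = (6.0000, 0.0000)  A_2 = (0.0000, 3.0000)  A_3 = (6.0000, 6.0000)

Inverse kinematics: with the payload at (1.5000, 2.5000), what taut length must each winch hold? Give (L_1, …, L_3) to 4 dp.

L_1 = √((6.0000−1.5000)² + (0.0000−2.5000)²) = 5.1478
L_2 = √((0.0000−1.5000)² + (3.0000−2.5000)²) = 1.5811
L_3 = √((6.0000−1.5000)² + (6.0000−2.5000)²) = 5.7009

(5.1478, 1.5811, 5.7009)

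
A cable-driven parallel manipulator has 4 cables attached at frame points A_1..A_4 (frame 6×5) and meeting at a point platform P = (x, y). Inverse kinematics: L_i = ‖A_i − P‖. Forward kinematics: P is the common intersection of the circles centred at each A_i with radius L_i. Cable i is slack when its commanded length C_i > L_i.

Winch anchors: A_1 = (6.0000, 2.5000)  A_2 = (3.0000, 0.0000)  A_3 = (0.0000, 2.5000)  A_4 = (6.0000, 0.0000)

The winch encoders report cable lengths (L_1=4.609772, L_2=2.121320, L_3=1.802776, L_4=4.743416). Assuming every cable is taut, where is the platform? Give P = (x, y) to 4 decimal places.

(1.5000, 1.5000)

each cable: (A_i−P)·(A_i−P) = L_i²; let k_i = ‖A_i‖²−L_i²
k_1 = 36.0000+6.2500−21.2500 = 21.0000
row 1: 6.0000x + 5.0000y = 16.5000  (k_2=4.5000)
row 2: 12.0000x + 0.0000y = 18.0000  (k_3=3.0000)
row 3: 0.0000x + 5.0000y = 7.5000  (k_4=13.5000)
Cramer on rows 1–2 → x = 1.5000, y = 1.5000
check cable 4: ‖A_4−P‖² = 22.5000 ≈ L_4² = 22.5000 ✓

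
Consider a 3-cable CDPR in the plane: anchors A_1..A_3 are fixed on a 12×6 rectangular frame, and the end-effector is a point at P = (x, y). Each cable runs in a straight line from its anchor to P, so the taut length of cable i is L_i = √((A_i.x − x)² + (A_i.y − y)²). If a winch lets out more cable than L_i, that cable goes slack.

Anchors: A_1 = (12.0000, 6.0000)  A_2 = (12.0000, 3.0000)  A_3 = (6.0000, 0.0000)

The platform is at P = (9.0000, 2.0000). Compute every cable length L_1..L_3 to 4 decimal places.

(5.0000, 3.1623, 3.6056)

L_1: Δ = A_1−P = (3.0000, 4.0000) → ‖Δ‖ = √25.0000 = 5.0000
L_2: Δ = A_2−P = (3.0000, 1.0000) → ‖Δ‖ = √10.0000 = 3.1623
L_3: Δ = A_3−P = (-3.0000, -2.0000) → ‖Δ‖ = √13.0000 = 3.6056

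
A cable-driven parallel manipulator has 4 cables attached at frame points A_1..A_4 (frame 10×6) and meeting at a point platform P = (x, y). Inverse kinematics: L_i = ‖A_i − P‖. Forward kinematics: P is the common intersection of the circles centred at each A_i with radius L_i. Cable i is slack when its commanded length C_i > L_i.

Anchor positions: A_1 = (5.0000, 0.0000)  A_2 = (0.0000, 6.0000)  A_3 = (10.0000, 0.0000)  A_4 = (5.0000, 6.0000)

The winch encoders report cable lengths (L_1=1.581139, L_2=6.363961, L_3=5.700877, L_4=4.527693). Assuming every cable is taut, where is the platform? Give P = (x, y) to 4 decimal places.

(4.5000, 1.5000)

each cable: (A_i−P)·(A_i−P) = L_i²; let k_i = ‖A_i‖²−L_i²
k_1 = 25.0000+0.0000−2.5000 = 22.5000
row 1: 10.0000x − 12.0000y = 27.0000  (k_2=-4.5000)
row 2: -10.0000x + 0.0000y = -45.0000  (k_3=67.5000)
row 3: 0.0000x − 12.0000y = -18.0000  (k_4=40.5000)
Cramer on rows 1–2 → x = 4.5000, y = 1.5000
check cable 4: ‖A_4−P‖² = 20.5000 ≈ L_4² = 20.5000 ✓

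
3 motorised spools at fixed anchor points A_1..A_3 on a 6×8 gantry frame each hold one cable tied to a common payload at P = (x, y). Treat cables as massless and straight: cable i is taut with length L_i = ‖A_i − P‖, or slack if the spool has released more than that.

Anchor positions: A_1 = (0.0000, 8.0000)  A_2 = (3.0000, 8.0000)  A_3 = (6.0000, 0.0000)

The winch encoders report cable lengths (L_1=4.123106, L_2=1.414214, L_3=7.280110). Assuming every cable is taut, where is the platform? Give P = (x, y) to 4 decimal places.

(4.0000, 7.0000)

each cable: (A_i−P)·(A_i−P) = L_i²; let c_i = ‖A_i‖²−L_i²
c_1 = 0.0000+64.0000−17.0000 = 47.0000
row 1: -6.0000x + 0.0000y = -24.0000  (c_2=71.0000)
row 2: -12.0000x + 16.0000y = 64.0000  (c_3=-17.0000)
Cramer on rows 1–2 → x = 4.0000, y = 7.0000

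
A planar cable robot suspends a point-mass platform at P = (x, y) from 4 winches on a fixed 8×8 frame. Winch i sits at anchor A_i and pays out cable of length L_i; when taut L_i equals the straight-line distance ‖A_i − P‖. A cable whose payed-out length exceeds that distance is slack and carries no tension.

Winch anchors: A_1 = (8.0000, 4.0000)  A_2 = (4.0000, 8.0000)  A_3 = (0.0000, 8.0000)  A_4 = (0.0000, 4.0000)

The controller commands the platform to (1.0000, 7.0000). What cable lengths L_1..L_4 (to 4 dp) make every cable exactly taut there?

L_1 = √((8.0000−1.0000)² + (4.0000−7.0000)²) = 7.6158
L_2 = √((4.0000−1.0000)² + (8.0000−7.0000)²) = 3.1623
L_3 = √((0.0000−1.0000)² + (8.0000−7.0000)²) = 1.4142
L_4 = √((0.0000−1.0000)² + (4.0000−7.0000)²) = 3.1623

(7.6158, 3.1623, 1.4142, 3.1623)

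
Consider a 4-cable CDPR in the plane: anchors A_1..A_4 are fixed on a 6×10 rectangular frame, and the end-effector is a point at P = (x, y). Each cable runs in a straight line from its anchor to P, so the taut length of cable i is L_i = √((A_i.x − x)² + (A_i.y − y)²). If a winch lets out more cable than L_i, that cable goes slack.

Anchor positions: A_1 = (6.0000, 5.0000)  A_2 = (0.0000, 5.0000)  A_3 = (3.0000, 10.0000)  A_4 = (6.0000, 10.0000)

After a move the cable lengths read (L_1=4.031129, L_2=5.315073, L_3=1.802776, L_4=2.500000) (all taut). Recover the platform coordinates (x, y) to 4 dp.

(4.0000, 8.5000)

each cable: (A_i−P)·(A_i−P) = L_i²; let c_i = ‖A_i‖²−L_i²
c_1 = 36.0000+25.0000−16.2500 = 44.7500
row 1: 12.0000x + 0.0000y = 48.0000  (c_2=-3.2500)
row 2: 6.0000x − 10.0000y = -61.0000  (c_3=105.7500)
row 3: 0.0000x − 10.0000y = -85.0000  (c_4=129.7500)
Cramer on rows 1–2 → x = 4.0000, y = 8.5000
check cable 4: ‖A_4−P‖² = 6.2500 ≈ L_4² = 6.2500 ✓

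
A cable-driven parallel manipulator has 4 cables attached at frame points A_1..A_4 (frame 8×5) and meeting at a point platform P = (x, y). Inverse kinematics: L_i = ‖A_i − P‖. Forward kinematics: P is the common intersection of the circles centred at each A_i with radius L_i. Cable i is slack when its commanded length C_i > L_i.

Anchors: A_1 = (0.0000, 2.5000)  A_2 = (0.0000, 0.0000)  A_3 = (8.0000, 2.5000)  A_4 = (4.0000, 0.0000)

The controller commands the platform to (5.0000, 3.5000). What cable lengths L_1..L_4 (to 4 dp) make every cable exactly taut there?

(5.0990, 6.1033, 3.1623, 3.6401)

L_1 = √((0.0000−5.0000)² + (2.5000−3.5000)²) = 5.0990
L_2 = √((0.0000−5.0000)² + (0.0000−3.5000)²) = 6.1033
L_3 = √((8.0000−5.0000)² + (2.5000−3.5000)²) = 3.1623
L_4 = √((4.0000−5.0000)² + (0.0000−3.5000)²) = 3.6401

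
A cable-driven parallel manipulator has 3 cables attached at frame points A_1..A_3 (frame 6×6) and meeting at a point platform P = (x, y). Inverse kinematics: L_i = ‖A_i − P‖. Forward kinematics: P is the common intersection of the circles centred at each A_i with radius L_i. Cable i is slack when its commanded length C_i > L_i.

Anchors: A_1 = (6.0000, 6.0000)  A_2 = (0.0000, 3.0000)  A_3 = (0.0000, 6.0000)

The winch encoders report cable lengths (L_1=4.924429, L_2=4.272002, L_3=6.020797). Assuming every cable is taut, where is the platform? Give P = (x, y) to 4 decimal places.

(4.0000, 1.5000)

circle eqns → linear via eq_j − eq_1; set q_j = A_j·A_j − L_j²
q_1 = 36.0000+36.0000−24.2500 = 47.7500
12.0000·x + 6.0000·y = q_1−q_2 = 57.0000
12.0000·x + 0.0000·y = q_1−q_3 = 48.0000
solve first two rows → x=4.0000, y=1.5000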